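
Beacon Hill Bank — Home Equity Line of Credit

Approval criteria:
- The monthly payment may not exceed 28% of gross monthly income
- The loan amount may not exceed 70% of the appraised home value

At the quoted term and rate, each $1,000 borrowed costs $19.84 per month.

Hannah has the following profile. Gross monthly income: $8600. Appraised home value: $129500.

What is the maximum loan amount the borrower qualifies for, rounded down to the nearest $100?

$90,600

Payment cap: 28% × $8,600 = $2,408/month.
At $19.84 per $1,000, that supports 2,408/19.84 × 1,000 ≈ $121,370 → $121,300.
LTV cap: 70% × $129,500 = $90,650 → $90,600.
Binding constraint: loan-to-value.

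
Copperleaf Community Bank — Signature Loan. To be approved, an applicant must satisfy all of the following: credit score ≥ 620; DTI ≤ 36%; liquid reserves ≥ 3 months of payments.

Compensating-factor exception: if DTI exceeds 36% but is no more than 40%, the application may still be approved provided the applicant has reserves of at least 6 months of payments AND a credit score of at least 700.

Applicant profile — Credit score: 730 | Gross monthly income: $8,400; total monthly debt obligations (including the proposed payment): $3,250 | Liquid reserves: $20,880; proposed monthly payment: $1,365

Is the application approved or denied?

Approved

Credit score 730 ≥ 620 (meets base)
DTI: 3,250 ÷ 8,400 = 38.7%, over the 36% base limit.
Reserves: 20,880 ÷ 1,365 = 15.3 months (meets 3-month minimum)
38.7% falls in the override range (36%–40%), so the compensating-factor test applies.
Override check — reserves: 15.3 mo (ok); score: 730 (ok).
Both compensating conditions met → exception applies.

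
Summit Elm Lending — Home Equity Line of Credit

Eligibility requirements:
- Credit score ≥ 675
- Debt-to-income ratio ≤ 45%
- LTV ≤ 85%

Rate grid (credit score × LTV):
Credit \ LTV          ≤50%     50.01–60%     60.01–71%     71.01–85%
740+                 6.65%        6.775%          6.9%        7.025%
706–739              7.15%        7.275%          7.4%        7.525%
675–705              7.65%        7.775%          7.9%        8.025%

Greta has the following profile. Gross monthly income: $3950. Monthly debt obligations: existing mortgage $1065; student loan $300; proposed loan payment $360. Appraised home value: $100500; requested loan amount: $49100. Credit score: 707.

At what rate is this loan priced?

7.15%

Credit score 707 ≥ 675; Total monthly debts = (1,065 + 300 + 360) = 1,725. DTI: 1,725 ÷ 3,950 = 43.7%, within the 45% cap
LTV = 49,100/100,500 = 48.9% ≤ 85%
Credit 707 → row 706–739; LTV 48.9% → column ≤50%. Grid cell → 7.15%.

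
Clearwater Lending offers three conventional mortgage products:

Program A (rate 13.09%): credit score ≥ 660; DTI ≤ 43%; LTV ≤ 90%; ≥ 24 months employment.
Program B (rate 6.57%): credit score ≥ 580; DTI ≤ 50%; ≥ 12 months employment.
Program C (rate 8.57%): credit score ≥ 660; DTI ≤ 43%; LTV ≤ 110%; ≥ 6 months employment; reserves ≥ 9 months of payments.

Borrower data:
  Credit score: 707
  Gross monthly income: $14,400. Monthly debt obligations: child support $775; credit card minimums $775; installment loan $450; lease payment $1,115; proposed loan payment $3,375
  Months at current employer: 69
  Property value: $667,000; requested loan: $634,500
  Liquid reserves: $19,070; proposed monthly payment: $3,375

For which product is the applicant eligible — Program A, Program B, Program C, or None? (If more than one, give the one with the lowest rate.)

Program B

Total debts = (775 + 775 + 450 + 1,115 + 3,375) = 6,490; DTI = 6,490/14,400 = 45.1%.
LTV = 634,500/667,000 = 95.1%.
Reserves = 19,070/3,375 = 5.7 months.
Program A: score 707 ≥ 660; DTI 45.1% > 43%; LTV 95.1% > 90%; employment 69 ≥ 24 mo → does not qualify.
Program B: score 707 ≥ 580; DTI 45.1% ≤ 50%; employment 69 ≥ 12 mo → qualifies.
Program C: score 707 ≥ 660; DTI 45.1% > 43%; LTV 95.1% ≤ 110%; employment 69 ≥ 6 mo; reserves 5.7 < 9 mo → does not qualify.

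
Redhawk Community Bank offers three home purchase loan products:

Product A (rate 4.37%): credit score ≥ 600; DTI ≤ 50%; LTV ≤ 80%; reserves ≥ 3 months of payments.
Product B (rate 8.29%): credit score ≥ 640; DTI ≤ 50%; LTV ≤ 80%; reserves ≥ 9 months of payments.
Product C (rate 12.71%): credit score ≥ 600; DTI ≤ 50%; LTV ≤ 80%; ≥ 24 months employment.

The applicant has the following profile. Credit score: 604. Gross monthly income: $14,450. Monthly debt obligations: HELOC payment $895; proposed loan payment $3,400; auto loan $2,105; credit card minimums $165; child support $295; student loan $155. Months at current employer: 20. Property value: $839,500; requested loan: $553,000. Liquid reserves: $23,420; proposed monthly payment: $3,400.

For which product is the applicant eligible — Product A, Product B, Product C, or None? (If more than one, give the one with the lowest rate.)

Total debts = (895 + 3,400 + 2,105 + 165 + 295 + 155) = 7,015; DTI = 7,015/14,450 = 48.5%.
LTV = 553,000/839,500 = 65.9%.
Reserves = 23,420/3,400 = 6.9 months.
Product A: score 604 ≥ 600; DTI 48.5% ≤ 50%; LTV 65.9% ≤ 80%; reserves 6.9 ≥ 3 mo → qualifies.
Product B: score 604 < 640; DTI 48.5% ≤ 50%; LTV 65.9% ≤ 80%; reserves 6.9 < 9 mo → does not qualify.
Product C: score 604 ≥ 600; DTI 48.5% ≤ 50%; LTV 65.9% ≤ 80%; employment 20 < 24 mo → does not qualify.

Product A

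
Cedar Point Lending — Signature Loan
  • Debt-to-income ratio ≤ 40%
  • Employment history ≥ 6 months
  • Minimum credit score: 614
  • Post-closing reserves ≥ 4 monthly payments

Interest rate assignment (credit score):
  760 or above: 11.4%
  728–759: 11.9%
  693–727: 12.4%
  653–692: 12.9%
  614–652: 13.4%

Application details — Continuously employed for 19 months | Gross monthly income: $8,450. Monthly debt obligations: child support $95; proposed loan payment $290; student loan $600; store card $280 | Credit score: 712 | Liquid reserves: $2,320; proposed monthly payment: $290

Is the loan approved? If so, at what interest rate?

Credit score 712 ≥ 614 (meets minimum)
Reserves: 2,320 ÷ 290 = 8.0 months (meets 4-month minimum)
Total monthly debts = (95 + 290 + 600 + 280) = 1,265. DTI: 1,265 ÷ 8,450 = 15%, within the 40% cap
Employment 19 ≥ 6 months
All requirements met. Score 712 falls in the 693–727 tier → 12.4%.

Approved at 12.4%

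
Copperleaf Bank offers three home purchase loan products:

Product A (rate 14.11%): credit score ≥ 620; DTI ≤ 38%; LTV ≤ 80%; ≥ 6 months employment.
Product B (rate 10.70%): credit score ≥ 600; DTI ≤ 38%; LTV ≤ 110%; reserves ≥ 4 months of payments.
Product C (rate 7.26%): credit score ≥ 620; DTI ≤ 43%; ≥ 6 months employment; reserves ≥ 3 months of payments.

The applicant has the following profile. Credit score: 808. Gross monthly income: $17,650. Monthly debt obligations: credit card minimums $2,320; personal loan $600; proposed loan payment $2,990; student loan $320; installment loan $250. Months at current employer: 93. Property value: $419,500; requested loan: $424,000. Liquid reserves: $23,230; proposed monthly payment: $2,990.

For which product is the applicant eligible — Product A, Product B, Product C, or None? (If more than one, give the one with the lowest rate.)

Total debts = (2,320 + 600 + 2,990 + 320 + 250) = 6,480; DTI = 6,480/17,650 = 36.7%.
LTV = 424,000/419,500 = 101.1%.
Reserves = 23,230/2,990 = 7.8 months.
Product A: score 808 ≥ 620; DTI 36.7% ≤ 38%; LTV 101.1% > 80%; employment 93 ≥ 6 mo → does not qualify.
Product B: score 808 ≥ 600; DTI 36.7% ≤ 38%; LTV 101.1% ≤ 110%; reserves 7.8 ≥ 4 mo → qualifies.
Product C: score 808 ≥ 620; DTI 36.7% ≤ 43%; employment 93 ≥ 6 mo; reserves 7.8 ≥ 3 mo → qualifies.
Qualifying: Product B, Product C. Lowest rate is 7.26% → Product C.

Product C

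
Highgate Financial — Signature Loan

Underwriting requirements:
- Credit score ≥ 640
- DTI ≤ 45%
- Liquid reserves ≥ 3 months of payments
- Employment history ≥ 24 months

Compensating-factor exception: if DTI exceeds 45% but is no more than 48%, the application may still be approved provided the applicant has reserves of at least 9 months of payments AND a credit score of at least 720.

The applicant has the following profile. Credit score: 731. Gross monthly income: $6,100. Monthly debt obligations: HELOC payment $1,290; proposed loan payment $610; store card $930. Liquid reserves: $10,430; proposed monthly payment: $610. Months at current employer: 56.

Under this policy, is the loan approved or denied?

Approved

Credit score 731 ≥ 640 (meets base)
Total debts = (1,290 + 610 + 930) = 2,830. DTI: 2,830 ÷ 6,100 = 46.4%, over the 45% base limit.
Reserves = 10,430/610 = 17.1 months ≥ 3
Employment 56 ≥ 24 months
DTI 46.4% is within the 45%–48% exception band; checking compensating factors.
Override check — reserves: 17.1 mo (ok); score: 731 (ok).
Both override conditions satisfied; DTI exception granted.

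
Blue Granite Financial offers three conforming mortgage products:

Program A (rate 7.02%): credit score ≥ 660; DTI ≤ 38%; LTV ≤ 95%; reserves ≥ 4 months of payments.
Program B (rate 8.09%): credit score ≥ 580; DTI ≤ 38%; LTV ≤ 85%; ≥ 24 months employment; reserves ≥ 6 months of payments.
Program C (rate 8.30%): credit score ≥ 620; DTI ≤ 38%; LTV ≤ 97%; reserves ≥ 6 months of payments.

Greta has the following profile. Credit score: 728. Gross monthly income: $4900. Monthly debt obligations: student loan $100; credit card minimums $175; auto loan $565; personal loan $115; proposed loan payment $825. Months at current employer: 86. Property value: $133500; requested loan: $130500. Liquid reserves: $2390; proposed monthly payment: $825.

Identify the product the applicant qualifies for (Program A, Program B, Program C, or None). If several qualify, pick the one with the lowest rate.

Total debts = (100 + 175 + 565 + 115 + 825) = 1,780; DTI = 1,780/4,900 = 36.3%.
LTV = 130,500/133,500 = 97.8%.
Reserves = 2,390/825 = 2.9 months.
Program A: score 728 ≥ 660; DTI 36.3% ≤ 38%; LTV 97.8% > 95%; reserves 2.9 < 4 mo → does not qualify.
Program B: score 728 ≥ 580; DTI 36.3% ≤ 38%; LTV 97.8% > 85%; employment 86 ≥ 24 mo; reserves 2.9 < 6 mo → does not qualify.
Program C: score 728 ≥ 620; DTI 36.3% ≤ 38%; LTV 97.8% > 97%; reserves 2.9 < 6 mo → does not qualify.

None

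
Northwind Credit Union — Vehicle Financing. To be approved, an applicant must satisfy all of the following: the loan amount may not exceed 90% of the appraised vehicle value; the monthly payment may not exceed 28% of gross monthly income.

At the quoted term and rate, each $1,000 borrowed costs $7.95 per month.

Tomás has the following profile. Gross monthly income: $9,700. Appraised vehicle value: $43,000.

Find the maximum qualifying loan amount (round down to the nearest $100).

Payment cap: 28% × $9,700 = $2,716/month.
At $7.95 per $1,000, that supports 2,716/7.95 × 1,000 ≈ $341,635 → $341,600.
LTV cap: 90% × $43,000 = $38,700 → $38,700.
Binding constraint: loan-to-value.

$38,700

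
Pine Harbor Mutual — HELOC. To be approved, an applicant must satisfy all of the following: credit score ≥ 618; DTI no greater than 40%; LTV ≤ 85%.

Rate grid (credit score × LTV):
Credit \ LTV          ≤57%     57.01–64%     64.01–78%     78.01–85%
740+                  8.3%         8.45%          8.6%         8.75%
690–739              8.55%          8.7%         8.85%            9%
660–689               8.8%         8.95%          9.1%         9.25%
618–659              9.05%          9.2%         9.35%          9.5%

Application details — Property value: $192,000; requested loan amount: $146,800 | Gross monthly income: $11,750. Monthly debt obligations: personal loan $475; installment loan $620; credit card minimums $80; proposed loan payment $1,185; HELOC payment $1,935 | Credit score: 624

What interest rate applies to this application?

9.35%

Credit score 624 ≥ 618; Total monthly debts = (475 + 620 + 80 + 1,185 + 1,935) = 4,295. Debt-to-income = 4,295/11,750 = 36.6% — meets 40% limit
Loan-to-value = 146,800/192,000 = 76.5% — pass (85% max)
Score 624 is in the 618–659 band; LTV 76.5% is in the 64.01–78% band → 9.35%.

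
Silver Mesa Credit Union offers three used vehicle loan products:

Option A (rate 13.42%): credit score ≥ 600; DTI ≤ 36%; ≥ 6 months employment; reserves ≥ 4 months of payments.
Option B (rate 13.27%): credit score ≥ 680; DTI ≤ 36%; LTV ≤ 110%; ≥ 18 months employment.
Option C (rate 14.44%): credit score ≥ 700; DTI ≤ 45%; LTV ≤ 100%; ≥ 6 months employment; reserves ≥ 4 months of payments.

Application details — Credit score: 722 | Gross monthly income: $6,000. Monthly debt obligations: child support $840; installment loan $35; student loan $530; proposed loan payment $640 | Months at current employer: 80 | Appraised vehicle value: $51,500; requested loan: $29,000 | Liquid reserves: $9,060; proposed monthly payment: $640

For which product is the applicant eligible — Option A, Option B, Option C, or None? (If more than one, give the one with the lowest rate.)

Option B

Total debts = (840 + 35 + 530 + 640) = 2,045; DTI = 2,045/6,000 = 34.1%.
LTV = 29,000/51,500 = 56.3%.
Reserves = 9,060/640 = 14.2 months.
Option A: score 722 ≥ 600; DTI 34.1% ≤ 36%; employment 80 ≥ 6 mo; reserves 14.2 ≥ 4 mo → qualifies.
Option B: score 722 ≥ 680; DTI 34.1% ≤ 36%; LTV 56.3% ≤ 110%; employment 80 ≥ 18 mo → qualifies.
Option C: score 722 ≥ 700; DTI 34.1% ≤ 45%; LTV 56.3% ≤ 100%; employment 80 ≥ 6 mo; reserves 14.2 ≥ 4 mo → qualifies.
Qualifying: Option A, Option B, Option C. Lowest rate is 13.27% → Option B.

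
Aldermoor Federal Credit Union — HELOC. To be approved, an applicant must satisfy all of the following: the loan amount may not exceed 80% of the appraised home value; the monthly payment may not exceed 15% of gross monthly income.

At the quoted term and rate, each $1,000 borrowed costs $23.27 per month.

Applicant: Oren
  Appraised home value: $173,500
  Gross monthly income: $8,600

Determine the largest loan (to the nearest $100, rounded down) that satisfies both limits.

Payment cap: 15% × $8,600 = $1,290/month.
At $23.27 per $1,000, that supports 1,290/23.27 × 1,000 ≈ $55,436 → $55,400.
LTV cap: 80% × $173,500 = $138,800 → $138,800.
Binding constraint: payment-to-income.

$55,400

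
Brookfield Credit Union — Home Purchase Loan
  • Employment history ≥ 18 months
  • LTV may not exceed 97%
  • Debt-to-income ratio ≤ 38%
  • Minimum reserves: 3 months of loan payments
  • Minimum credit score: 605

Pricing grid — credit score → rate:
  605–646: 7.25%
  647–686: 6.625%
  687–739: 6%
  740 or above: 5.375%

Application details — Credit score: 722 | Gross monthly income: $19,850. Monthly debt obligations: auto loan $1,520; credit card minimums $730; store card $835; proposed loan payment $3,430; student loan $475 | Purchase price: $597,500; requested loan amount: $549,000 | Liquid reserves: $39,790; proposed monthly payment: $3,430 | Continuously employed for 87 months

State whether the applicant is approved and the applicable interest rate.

Credit score 722 ≥ 605 (meets minimum)
Employment 87 ≥ 18 months
Reserves = 39,790/3,430 = 11.6 months ≥ 3
LTV = 549,000/597,500 = 91.9% ≤ 97%
Total monthly debts = (1,520 + 730 + 835 + 3,430 + 475) = 6,990. Debt-to-income = 6,990/19,850 = 35.2% — meets 38% limit
All requirements met. Score 722 falls in the 687–739 tier → 6%.

Approved at 6%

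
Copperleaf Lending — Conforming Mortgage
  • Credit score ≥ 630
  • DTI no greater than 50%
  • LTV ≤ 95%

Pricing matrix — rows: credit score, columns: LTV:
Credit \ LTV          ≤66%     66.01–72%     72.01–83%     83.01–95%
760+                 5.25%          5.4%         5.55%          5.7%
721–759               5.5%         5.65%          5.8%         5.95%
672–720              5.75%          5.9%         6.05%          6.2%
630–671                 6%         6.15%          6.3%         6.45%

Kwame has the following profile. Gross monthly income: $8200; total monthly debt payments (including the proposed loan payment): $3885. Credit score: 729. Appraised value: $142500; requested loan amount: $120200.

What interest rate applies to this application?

Credit score 729 ≥ 630; Debt-to-income = 3,885/8,200 = 47.4% — meets 50% limit
LTV = 120,200/142,500 = 84.4% ≤ 95%
Score 729 is in the 721–759 band; LTV 84.4% is in the 83.01–95% band → 5.95%.

5.95%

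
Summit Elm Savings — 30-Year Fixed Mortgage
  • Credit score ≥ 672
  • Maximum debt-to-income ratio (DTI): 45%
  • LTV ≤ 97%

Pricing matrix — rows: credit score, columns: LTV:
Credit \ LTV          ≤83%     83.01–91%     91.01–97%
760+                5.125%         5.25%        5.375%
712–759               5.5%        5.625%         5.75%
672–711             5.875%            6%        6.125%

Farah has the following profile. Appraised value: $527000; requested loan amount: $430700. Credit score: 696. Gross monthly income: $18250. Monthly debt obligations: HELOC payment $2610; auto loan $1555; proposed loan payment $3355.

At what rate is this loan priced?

Credit score 696 ≥ 672; Total monthly debts = (2,610 + 1,555 + 3,355) = 7,520. DTI: 7,520 ÷ 18,250 = 41.2%, within the 45% cap
LTV: 430,700 ÷ 527,000 = 81.7%, within 97% cap
Score 696 is in the 672–711 band; LTV 81.7% is in the ≤83% band → 5.875%.

5.875%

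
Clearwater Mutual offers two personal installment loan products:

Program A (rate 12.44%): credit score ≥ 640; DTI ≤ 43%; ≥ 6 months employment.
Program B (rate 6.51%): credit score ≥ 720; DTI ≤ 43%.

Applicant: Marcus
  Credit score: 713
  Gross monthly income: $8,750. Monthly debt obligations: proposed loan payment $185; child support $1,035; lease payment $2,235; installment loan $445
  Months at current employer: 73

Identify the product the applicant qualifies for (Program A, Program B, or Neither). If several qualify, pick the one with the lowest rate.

Neither

Total debts = (185 + 1,035 + 2,235 + 445) = 3,900; DTI = 3,900/8,750 = 44.6%.
Program A: score 713 ≥ 640; DTI 44.6% > 43%; employment 73 ≥ 6 mo → does not qualify.
Program B: score 713 < 720; DTI 44.6% > 43% → does not qualify.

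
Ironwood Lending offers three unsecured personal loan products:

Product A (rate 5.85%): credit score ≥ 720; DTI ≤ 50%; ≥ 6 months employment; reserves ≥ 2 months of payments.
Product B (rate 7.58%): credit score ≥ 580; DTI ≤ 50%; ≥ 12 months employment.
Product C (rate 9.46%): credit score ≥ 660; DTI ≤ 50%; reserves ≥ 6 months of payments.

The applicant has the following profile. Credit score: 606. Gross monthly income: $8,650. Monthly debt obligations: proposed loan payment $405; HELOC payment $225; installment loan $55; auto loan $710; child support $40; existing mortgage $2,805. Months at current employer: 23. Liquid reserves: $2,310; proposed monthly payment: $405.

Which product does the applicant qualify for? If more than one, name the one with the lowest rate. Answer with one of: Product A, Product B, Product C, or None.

Product B

Total debts = (405 + 225 + 55 + 710 + 40 + 2,805) = 4,240; DTI = 4,240/8,650 = 49%.
Reserves = 2,310/405 = 5.7 months.
Product A: score 606 < 720; DTI 49% ≤ 50%; employment 23 ≥ 6 mo; reserves 5.7 ≥ 2 mo → does not qualify.
Product B: score 606 ≥ 580; DTI 49% ≤ 50%; employment 23 ≥ 12 mo → qualifies.
Product C: score 606 < 660; DTI 49% ≤ 50%; reserves 5.7 < 6 mo → does not qualify.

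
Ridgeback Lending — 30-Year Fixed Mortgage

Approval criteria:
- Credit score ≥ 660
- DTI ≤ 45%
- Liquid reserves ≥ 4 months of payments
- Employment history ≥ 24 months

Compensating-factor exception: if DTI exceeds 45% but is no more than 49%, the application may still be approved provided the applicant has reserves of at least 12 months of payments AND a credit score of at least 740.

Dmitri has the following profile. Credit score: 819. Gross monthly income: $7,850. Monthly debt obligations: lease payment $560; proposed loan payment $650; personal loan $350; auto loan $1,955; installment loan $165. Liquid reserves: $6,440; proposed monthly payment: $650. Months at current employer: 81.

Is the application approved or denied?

Credit score 819 ≥ 660 (meets base)
Total debts = (560 + 650 + 350 + 1,955 + 165) = 3,680. DTI = 3,680/7,850 = 46.9% > 45% — standard DTI limit exceeded.
Reserves = 6,440/650 = 9.9 months ≥ 4
Employment 81 ≥ 24 months
DTI 46.9% is within the 45%–49% exception band; checking compensating factors.
Override check — reserves: 9.9 mo (short of 12); score: 819 (ok).
Override conditions not both satisfied; exception does not apply.

Denied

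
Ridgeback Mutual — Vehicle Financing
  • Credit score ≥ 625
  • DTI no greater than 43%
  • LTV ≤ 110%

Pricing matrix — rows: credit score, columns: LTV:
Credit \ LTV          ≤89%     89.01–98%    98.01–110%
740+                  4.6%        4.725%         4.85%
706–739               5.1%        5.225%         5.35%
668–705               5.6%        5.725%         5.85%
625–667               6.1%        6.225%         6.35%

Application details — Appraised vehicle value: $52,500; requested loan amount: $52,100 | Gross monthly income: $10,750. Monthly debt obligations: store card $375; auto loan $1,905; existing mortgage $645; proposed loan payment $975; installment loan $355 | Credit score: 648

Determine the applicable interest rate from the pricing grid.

6.35%

Credit score 648 ≥ 625; Total monthly debts = (375 + 1,905 + 645 + 975 + 355) = 4,255. Debt-to-income = 4,255/10,750 = 39.6% — meets 43% limit
Loan-to-value = 52,100/52,500 = 99.2% — pass (110% max)
Credit 648 → row 625–667; LTV 99.2% → column 98.01–110%. Grid cell → 6.35%.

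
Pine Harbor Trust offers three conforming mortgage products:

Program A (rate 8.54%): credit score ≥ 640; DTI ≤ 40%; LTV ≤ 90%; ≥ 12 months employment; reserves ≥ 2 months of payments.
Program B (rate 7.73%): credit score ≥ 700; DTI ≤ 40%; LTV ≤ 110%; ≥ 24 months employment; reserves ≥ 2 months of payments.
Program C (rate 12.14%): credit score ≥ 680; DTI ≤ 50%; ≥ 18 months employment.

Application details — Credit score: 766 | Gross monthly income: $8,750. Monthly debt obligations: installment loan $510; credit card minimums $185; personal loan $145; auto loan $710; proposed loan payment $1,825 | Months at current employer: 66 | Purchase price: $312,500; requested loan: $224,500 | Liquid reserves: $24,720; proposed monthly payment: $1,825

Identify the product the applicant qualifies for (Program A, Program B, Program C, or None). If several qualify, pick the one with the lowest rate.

Total debts = (510 + 185 + 145 + 710 + 1,825) = 3,375; DTI = 3,375/8,750 = 38.6%.
LTV = 224,500/312,500 = 71.8%.
Reserves = 24,720/1,825 = 13.5 months.
Program A: score 766 ≥ 640; DTI 38.6% ≤ 40%; LTV 71.8% ≤ 90%; employment 66 ≥ 12 mo; reserves 13.5 ≥ 2 mo → qualifies.
Program B: score 766 ≥ 700; DTI 38.6% ≤ 40%; LTV 71.8% ≤ 110%; employment 66 ≥ 24 mo; reserves 13.5 ≥ 2 mo → qualifies.
Program C: score 766 ≥ 680; DTI 38.6% ≤ 50%; employment 66 ≥ 18 mo → qualifies.
Qualifying: Program A, Program B, Program C. Lowest rate is 7.73% → Program B.

Program B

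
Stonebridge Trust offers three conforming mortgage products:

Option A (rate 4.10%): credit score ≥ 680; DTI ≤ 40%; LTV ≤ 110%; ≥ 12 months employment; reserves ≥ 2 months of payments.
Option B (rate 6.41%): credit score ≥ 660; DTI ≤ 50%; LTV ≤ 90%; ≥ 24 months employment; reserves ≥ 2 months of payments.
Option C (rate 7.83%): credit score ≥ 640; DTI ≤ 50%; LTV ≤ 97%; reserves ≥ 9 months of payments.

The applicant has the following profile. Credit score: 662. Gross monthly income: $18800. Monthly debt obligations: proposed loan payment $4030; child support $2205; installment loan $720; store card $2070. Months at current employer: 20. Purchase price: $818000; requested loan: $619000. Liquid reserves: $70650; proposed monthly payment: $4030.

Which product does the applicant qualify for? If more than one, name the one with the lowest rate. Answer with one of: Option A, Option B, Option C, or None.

Option C

Total debts = (4,030 + 2,205 + 720 + 2,070) = 9,025; DTI = 9,025/18,800 = 48%.
LTV = 619,000/818,000 = 75.7%.
Reserves = 70,650/4,030 = 17.5 months.
Option A: score 662 < 680; DTI 48% > 40%; LTV 75.7% ≤ 110%; employment 20 ≥ 12 mo; reserves 17.5 ≥ 2 mo → does not qualify.
Option B: score 662 ≥ 660; DTI 48% ≤ 50%; LTV 75.7% ≤ 90%; employment 20 < 24 mo; reserves 17.5 ≥ 2 mo → does not qualify.
Option C: score 662 ≥ 640; DTI 48% ≤ 50%; LTV 75.7% ≤ 97%; reserves 17.5 ≥ 9 mo → qualifies.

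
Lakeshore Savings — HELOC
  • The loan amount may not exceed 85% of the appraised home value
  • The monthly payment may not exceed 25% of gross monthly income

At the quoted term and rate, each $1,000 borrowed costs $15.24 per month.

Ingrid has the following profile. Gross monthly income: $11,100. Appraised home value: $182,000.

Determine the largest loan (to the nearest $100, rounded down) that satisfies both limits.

$154,700

Payment cap: 25% × $11,100 = $2,775/month.
At $15.24 per $1,000, that supports 2,775/15.24 × 1,000 ≈ $182,086 → $182,000.
LTV cap: 85% × $182,000 = $154,700 → $154,700.
Binding constraint: loan-to-value.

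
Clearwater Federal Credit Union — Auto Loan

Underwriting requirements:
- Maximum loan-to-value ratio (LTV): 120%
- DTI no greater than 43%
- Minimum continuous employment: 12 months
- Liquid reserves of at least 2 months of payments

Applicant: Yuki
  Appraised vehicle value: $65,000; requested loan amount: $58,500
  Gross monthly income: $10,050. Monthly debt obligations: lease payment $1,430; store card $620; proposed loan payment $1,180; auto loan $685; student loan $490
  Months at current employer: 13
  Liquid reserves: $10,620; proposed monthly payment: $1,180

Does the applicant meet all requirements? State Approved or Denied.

Denied

Loan-to-value = 58,500/65,000 = 90% — pass (120% max)
Total monthly debts = (1,430 + 620 + 1,180 + 685 + 490) = 4,405. DTI = 4,405/10,050 = 43.8% > 43%
Employment 13 ≥ 12 months
Reserves = 10,620/1,180 = 9.0 months ≥ 2
Fails on DTI.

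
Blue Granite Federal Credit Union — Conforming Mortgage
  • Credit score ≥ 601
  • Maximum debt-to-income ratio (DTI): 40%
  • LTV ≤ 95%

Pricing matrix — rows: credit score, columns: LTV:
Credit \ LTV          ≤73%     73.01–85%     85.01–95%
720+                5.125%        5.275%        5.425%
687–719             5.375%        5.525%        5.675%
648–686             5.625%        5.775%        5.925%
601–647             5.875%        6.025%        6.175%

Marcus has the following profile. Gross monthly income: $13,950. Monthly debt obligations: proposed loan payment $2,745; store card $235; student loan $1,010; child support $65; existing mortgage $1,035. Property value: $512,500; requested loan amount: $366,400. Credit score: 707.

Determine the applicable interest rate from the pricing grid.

Credit score 707 ≥ 601; Total monthly debts = (2,745 + 235 + 1,010 + 65 + 1,035) = 5,090. DTI: 5,090 ÷ 13,950 = 36.5%, within the 40% cap
Loan-to-value = 366,400/512,500 = 71.5% — pass (95% max)
Score 707 is in the 687–719 band; LTV 71.5% is in the ≤73% band → 5.375%.

5.375%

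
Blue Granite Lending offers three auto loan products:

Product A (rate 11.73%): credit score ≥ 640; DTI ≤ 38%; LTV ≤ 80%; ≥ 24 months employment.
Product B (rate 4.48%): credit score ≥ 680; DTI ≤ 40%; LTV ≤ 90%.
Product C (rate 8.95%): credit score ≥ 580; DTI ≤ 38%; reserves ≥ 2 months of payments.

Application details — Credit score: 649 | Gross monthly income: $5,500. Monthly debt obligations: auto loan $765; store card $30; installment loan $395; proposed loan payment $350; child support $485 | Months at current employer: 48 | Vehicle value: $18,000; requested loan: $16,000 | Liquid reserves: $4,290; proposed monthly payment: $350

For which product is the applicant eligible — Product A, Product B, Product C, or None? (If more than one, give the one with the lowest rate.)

Total debts = (765 + 30 + 395 + 350 + 485) = 2,025; DTI = 2,025/5,500 = 36.8%.
LTV = 16,000/18,000 = 88.9%.
Reserves = 4,290/350 = 12.3 months.
Product A: score 649 ≥ 640; DTI 36.8% ≤ 38%; LTV 88.9% > 80%; employment 48 ≥ 24 mo → does not qualify.
Product B: score 649 < 680; DTI 36.8% ≤ 40%; LTV 88.9% ≤ 90% → does not qualify.
Product C: score 649 ≥ 580; DTI 36.8% ≤ 38%; reserves 12.3 ≥ 2 mo → qualifies.

Product C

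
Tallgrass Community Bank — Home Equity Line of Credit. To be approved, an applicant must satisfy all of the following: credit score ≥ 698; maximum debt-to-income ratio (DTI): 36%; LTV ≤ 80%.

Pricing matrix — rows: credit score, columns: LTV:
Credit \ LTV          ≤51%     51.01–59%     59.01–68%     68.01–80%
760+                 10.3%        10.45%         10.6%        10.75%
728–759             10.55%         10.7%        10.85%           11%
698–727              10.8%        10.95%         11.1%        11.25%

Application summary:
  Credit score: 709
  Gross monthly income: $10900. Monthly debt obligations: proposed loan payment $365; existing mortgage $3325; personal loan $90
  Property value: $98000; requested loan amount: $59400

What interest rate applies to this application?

Credit score 709 ≥ 698; Total monthly debts = (365 + 3,325 + 90) = 3,780. Debt-to-income = 3,780/10,900 = 34.7% — meets 36% limit
LTV: 59,400 ÷ 98,000 = 60.6%, within 80% cap
Score 709 is in the 698–727 band; LTV 60.6% is in the 59.01–68% band → 11.1%.

11.1%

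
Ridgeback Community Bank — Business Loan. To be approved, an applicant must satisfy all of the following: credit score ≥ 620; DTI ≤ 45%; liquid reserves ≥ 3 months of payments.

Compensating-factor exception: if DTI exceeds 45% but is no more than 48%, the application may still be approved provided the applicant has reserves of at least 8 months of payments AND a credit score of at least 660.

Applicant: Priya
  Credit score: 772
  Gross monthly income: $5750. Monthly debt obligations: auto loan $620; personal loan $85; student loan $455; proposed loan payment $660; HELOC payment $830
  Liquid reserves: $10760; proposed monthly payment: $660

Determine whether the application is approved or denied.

Credit score 772 ≥ 620 (meets base)
Total debts = (620 + 85 + 455 + 660 + 830) = 2,650. DTI = 2,650/5,750 = 46.1% > 45% — standard DTI limit exceeded.
Liquid reserves cover 10,760/660 = 16.3 months — ≥ 3 required
46.1% falls in the override range (45%–48%), so the compensating-factor test applies.
Reserves 16.3 ≥ 8 months; credit score 772 ≥ 660.
Both compensating conditions met → exception applies.

Approved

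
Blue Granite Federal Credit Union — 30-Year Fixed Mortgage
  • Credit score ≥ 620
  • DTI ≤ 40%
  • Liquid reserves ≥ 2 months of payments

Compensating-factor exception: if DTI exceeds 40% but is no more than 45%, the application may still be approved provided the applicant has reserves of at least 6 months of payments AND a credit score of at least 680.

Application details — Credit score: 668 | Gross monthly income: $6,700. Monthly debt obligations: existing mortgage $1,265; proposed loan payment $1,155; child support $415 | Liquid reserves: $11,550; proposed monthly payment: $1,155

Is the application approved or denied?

Credit score 668 ≥ 620 (meets base)
Total debts = (1,265 + 1,155 + 415) = 2,835. DTI = 2,835/6,700 = 42.3% > 40% — standard DTI limit exceeded.
Reserves: 11,550 ÷ 1,155 = 10.0 months (meets 2-month minimum)
42.3% falls in the override range (40%–45%), so the compensating-factor test applies.
Reserves 10.0 ≥ 6 months; credit score 668 < 680.
Override conditions not both satisfied; exception does not apply.

Denied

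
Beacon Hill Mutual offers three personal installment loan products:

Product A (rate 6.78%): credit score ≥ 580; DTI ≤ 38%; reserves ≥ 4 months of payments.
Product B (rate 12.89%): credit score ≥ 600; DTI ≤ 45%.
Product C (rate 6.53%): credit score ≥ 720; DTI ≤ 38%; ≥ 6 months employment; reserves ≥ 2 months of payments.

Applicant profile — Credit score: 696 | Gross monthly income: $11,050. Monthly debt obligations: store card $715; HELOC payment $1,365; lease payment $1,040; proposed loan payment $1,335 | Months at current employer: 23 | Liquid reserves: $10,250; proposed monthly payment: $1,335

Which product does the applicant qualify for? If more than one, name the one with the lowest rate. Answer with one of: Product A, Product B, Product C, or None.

Total debts = (715 + 1,365 + 1,040 + 1,335) = 4,455; DTI = 4,455/11,050 = 40.3%.
Reserves = 10,250/1,335 = 7.7 months.
Product A: score 696 ≥ 580; DTI 40.3% > 38%; reserves 7.7 ≥ 4 mo → does not qualify.
Product B: score 696 ≥ 600; DTI 40.3% ≤ 45% → qualifies.
Product C: score 696 < 720; DTI 40.3% > 38%; employment 23 ≥ 6 mo; reserves 7.7 ≥ 2 mo → does not qualify.

Product B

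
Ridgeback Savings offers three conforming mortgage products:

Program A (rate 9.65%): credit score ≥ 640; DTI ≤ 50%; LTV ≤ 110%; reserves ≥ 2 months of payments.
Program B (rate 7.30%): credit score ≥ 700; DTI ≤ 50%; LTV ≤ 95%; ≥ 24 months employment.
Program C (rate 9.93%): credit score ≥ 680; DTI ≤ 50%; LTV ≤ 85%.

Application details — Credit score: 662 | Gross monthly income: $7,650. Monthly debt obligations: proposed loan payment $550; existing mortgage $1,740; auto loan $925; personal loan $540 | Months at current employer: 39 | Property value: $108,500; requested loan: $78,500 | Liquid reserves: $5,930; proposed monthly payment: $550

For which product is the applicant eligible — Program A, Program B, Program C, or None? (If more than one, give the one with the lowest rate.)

Program A

Total debts = (550 + 1,740 + 925 + 540) = 3,755; DTI = 3,755/7,650 = 49.1%.
LTV = 78,500/108,500 = 72.4%.
Reserves = 5,930/550 = 10.8 months.
Program A: score 662 ≥ 640; DTI 49.1% ≤ 50%; LTV 72.4% ≤ 110%; reserves 10.8 ≥ 2 mo → qualifies.
Program B: score 662 < 700; DTI 49.1% ≤ 50%; LTV 72.4% ≤ 95%; employment 39 ≥ 24 mo → does not qualify.
Program C: score 662 < 680; DTI 49.1% ≤ 50%; LTV 72.4% ≤ 85% → does not qualify.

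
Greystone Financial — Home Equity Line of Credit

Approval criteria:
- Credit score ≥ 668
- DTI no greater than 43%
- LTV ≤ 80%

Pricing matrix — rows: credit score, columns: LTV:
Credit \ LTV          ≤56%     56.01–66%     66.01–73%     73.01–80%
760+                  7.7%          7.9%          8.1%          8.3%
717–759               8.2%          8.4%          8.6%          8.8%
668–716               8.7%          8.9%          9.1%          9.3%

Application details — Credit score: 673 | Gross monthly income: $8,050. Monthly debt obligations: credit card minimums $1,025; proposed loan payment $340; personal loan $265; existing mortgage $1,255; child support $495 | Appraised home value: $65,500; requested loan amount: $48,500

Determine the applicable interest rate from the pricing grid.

Credit score 673 ≥ 668; Total monthly debts = (1,025 + 340 + 265 + 1,255 + 495) = 3,380. Debt-to-income = 3,380/8,050 = 42% — meets 43% limit
Loan-to-value = 48,500/65,500 = 74% — pass (80% max)
Credit 673 → row 668–716; LTV 74% → column 73.01–80%. Grid cell → 9.3%.

9.3%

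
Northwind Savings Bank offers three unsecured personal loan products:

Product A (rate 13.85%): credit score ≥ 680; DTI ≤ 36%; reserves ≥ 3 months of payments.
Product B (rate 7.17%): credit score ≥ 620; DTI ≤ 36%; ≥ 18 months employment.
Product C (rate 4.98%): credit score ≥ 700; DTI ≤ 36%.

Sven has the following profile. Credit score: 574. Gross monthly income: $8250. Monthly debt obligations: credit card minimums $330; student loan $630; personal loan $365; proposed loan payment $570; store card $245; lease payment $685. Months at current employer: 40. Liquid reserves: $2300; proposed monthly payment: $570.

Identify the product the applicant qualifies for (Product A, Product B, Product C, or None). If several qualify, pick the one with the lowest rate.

Total debts = (330 + 630 + 365 + 570 + 245 + 685) = 2,825; DTI = 2,825/8,250 = 34.2%.
Reserves = 2,300/570 = 4.0 months.
Product A: score 574 < 680; DTI 34.2% ≤ 36%; reserves 4.0 ≥ 3 mo → does not qualify.
Product B: score 574 < 620; DTI 34.2% ≤ 36%; employment 40 ≥ 18 mo → does not qualify.
Product C: score 574 < 700; DTI 34.2% ≤ 36% → does not qualify.

None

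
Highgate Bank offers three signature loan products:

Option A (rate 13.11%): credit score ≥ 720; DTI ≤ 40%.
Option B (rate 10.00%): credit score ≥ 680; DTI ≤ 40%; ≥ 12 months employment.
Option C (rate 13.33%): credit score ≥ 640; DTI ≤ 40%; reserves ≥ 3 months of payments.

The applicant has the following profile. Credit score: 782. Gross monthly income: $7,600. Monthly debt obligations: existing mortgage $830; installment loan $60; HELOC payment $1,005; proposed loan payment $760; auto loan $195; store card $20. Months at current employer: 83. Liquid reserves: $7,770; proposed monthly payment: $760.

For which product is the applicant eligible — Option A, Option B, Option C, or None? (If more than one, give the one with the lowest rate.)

Option B

Total debts = (830 + 60 + 1,005 + 760 + 195 + 20) = 2,870; DTI = 2,870/7,600 = 37.8%.
Reserves = 7,770/760 = 10.2 months.
Option A: score 782 ≥ 720; DTI 37.8% ≤ 40% → qualifies.
Option B: score 782 ≥ 680; DTI 37.8% ≤ 40%; employment 83 ≥ 12 mo → qualifies.
Option C: score 782 ≥ 640; DTI 37.8% ≤ 40%; reserves 10.2 ≥ 3 mo → qualifies.
Qualifying: Option A, Option B, Option C. Lowest rate is 10.00% → Option B.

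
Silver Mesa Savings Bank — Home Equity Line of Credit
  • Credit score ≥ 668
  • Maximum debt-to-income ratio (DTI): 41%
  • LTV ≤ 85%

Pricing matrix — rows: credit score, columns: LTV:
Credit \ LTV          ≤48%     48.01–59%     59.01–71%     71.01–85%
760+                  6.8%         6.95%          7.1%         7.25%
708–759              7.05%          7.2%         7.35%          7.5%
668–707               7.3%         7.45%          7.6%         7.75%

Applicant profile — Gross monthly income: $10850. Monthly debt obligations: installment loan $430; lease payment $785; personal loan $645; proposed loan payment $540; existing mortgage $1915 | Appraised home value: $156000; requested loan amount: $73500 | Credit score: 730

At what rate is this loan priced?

Credit score 730 ≥ 668; Total monthly debts = (430 + 785 + 645 + 540 + 1,915) = 4,315. DTI: 4,315 ÷ 10,850 = 39.8%, within the 41% cap
LTV = 73,500/156,000 = 47.1% ≤ 85%
Credit 730 → row 708–759; LTV 47.1% → column ≤48%. Grid cell → 7.05%.

7.05%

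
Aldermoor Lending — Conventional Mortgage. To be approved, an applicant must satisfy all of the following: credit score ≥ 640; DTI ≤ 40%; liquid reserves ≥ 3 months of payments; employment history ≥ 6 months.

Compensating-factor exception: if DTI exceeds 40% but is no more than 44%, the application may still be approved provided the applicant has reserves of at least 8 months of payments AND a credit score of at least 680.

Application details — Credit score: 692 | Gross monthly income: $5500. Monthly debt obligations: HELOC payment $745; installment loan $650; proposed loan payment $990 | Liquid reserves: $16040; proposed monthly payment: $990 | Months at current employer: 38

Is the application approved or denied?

Credit score 692 ≥ 640 (meets base)
Total debts = (745 + 650 + 990) = 2,385. DTI = 2,385/5,500 = 43.4% > 40% — standard DTI limit exceeded.
Reserves: 16,040 ÷ 990 = 16.2 months (meets 3-month minimum)
Employment 38 ≥ 6 months
43.4% falls in the override range (40%–44%), so the compensating-factor test applies.
Reserves 16.2 ≥ 8 months; credit score 692 ≥ 680.
Both override conditions satisfied; DTI exception granted.

Approved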